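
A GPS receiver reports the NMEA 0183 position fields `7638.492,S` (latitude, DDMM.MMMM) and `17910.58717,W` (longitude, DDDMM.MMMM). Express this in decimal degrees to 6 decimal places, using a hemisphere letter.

76.641533° S, 179.176453° W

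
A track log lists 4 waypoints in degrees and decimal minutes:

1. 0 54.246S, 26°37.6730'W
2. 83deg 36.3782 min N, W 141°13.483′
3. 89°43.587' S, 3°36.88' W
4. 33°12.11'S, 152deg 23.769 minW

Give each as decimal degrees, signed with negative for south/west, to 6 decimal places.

1. -0.904100, -26.627883
2. 83.606303, -141.224717
3. -89.726450, -3.614667
4. -33.201833, -152.396150

Point 1:
  Latitude: 0 + 54.246/60 = 0.9041000
  S ⇒ negate
  Lon: 37.673′ = 0.627883°; total 26.6278833
  hemisphere W, so the sign is −
Point 2:
  Latitude: 83 + 36.3782/60 = 83.6063033
  N ⇒ keep positive
  Longitude: 13.483′ = 0.224717°; total 141.2247167
  hemisphere W, so the sign is −
Point 3:
  φ: 89 + 43.587/60 = 89.7264500
  S → negative
  Longitude: 3 + 36.88/60 = 3.6146667
  W → negative
Point 4:
  Lat: 33 + 12.11/60 = 33.2018333
  S → negative
  λ: 152 + 23.769/60 = 152.3961500
  W → negative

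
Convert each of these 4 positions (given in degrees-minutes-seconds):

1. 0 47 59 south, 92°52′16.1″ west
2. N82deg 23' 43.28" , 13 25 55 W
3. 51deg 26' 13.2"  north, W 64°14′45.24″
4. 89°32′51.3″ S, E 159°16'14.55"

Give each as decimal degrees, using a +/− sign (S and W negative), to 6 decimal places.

Point 1:
  φ: 47′ + 59″ = 47.98333′; 0 + 47.98333/60 = 0.7997222
  hemisphere S, so the sign is −
  Longitude: 52′ + 16.1″ = 52.26833′; 92 + 52.26833/60 = 92.8711389
  hemisphere W, so the sign is −
Point 2:
  Latitude: 82 + 23/60 + 43.28/3600 = 82.3953556
  N ⇒ keep positive
  λ: 25′ + 55″ = 25.91667′; 13 + 25.91667/60 = 13.4319444
  W → negative
Point 3:
  Latitude: 26′ + 13.2″ = 26.22000′; 51 + 26.22000/60 = 51.4370000
  N → positive
  Lon: 14′ + 45.24″ = 14.75400′; 64 + 14.75400/60 = 64.2459000
  W ⇒ negate
Point 4:
  Lat: 32′ + 51.3″ = 32.85500′; 89 + 32.85500/60 = 89.5475833
  S ⇒ negate
  Lon: 16′ + 14.55″ = 16.24250′; 159 + 16.24250/60 = 159.2707083
  E ⇒ keep positive

1. -0.799722, -92.871139
2. 82.395356, -13.431944
3. 51.437000, -64.245900
4. -89.547583, 159.270708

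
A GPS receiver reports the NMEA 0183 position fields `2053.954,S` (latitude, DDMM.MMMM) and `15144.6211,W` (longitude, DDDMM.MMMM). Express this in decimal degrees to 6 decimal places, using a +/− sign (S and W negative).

-20.899233, -151.743685

φ: degrees = first 2 digits = 20, minutes = 53.954; 20 + 53.954/60 = 20.8992333
hemisphere S, so the sign is −
λ: degrees = first 3 digits = 151, minutes = 44.6211; 151 + 44.6211/60 = 151.7436850
hemisphere W, so the sign is −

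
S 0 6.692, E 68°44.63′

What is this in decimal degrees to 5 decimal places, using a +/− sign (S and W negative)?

-0.11153, 68.74383

Latitude: 0 + 6.692/60 = 0.111533
S ⇒ negate
Lon: 44.63′ = 0.743833°; total 68.743833
E ⇒ keep positive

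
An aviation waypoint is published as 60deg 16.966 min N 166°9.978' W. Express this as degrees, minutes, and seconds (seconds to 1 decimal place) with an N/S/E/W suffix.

Lat: fractional minutes 0.96600 × 60 = 57.960″
Longitude: fractional minutes 0.97800 × 60 = 58.680″

60°16′58.0″ N, 166°09′58.7″ W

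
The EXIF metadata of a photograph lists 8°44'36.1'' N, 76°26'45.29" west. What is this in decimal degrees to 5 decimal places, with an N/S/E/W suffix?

Lat: 8 + 44/60 + 36.1/3600 = 8.743361
Lon: 76 + 26/60 + 45.29/3600 = 76.445914

8.74336° N, 76.44591° W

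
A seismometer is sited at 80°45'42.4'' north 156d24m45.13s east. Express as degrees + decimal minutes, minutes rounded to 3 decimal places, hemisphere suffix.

80° 45.707′ N, 156° 24.752′ E

Lat: seconds/60 = 0.70667; minutes = 45 + 0.70667 = 45.70667
λ: 24 + 45.13/60 = 24.75217′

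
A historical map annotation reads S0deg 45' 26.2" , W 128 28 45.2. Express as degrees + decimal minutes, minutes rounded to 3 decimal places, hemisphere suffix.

0° 45.437′ S, 128° 28.753′ W

φ: seconds/60 = 0.43667; minutes = 45 + 0.43667 = 45.43667
λ: 28 + 45.2/60 = 28.75333′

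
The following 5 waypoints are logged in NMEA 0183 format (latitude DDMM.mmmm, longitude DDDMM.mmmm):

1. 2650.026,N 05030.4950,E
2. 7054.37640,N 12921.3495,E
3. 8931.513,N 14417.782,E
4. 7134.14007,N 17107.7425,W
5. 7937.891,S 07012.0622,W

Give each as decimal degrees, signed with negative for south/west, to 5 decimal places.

Point 1:
  Latitude: split at 2 digits → 26° and 50.026′; 26 + 50.026/60 = 26.833767
  N → positive
  λ: split at 3 digits → 050° and 30.495′; 50 + 30.495/60 = 50.508250
  E ⇒ keep positive
Point 2:
  Lat: degrees = first 2 digits = 70, minutes = 54.3764; 70 + 54.3764/60 = 70.906273
  N → positive
  Longitude: degrees = first 3 digits = 129, minutes = 21.3495; 129 + 21.3495/60 = 129.355825
  E ⇒ keep positive
Point 3:
  φ: split at 2 digits → 89° and 31.513′; 89 + 31.513/60 = 89.525217
  N → positive
  Longitude: split at 3 digits → 144° and 17.782′; 144 + 17.782/60 = 144.296367
  E ⇒ keep positive
Point 4:
  Lat: split at 2 digits → 71° and 34.14007′; 71 + 34.14007/60 = 71.569001
  N ⇒ keep positive
  Lon: split at 3 digits → 171° and 7.7425′; 171 + 7.7425/60 = 171.129042
  hemisphere W, so the sign is −
Point 5:
  Latitude: split at 2 digits → 79° and 37.891′; 79 + 37.891/60 = 79.631517
  S → negative
  λ: split at 3 digits → 070° and 12.0622′; 70 + 12.0622/60 = 70.201037
  W ⇒ negate

1. 26.83377, 50.50825
2. 70.90627, 129.35583
3. 89.52522, 144.29637
4. 71.56900, -171.12904
5. -79.63152, -70.20104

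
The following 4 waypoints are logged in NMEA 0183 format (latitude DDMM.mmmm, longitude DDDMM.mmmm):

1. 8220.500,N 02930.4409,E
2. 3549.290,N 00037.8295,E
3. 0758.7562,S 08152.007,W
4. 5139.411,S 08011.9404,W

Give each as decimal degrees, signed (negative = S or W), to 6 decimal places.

Point 1:
  Latitude: degrees = first 2 digits = 82, minutes = 20.5; 82 + 20.5/60 = 82.3416667
  N → positive
  Lon: split at 3 digits → 029° and 30.4409′; 29 + 30.4409/60 = 29.5073483
  E → positive
Point 2:
  Lat: degrees = first 2 digits = 35, minutes = 49.29; 35 + 49.29/60 = 35.8215000
  N → positive
  λ: degrees = first 3 digits = 0, minutes = 37.8295; 0 + 37.8295/60 = 0.6304917
  E → positive
Point 3:
  φ: degrees = first 2 digits = 7, minutes = 58.7562; 7 + 58.7562/60 = 7.9792700
  S ⇒ negate
  Longitude: degrees = first 3 digits = 81, minutes = 52.007; 81 + 52.007/60 = 81.8667833
  W ⇒ negate
Point 4:
  Lat: split at 2 digits → 51° and 39.411′; 51 + 39.411/60 = 51.6568500
  S ⇒ negate
  Longitude: split at 3 digits → 080° and 11.9404′; 80 + 11.9404/60 = 80.1990067
  W ⇒ negate

1. 82.341667, 29.507348
2. 35.821500, 0.630492
3. -7.979270, -81.866783
4. -51.656850, -80.199007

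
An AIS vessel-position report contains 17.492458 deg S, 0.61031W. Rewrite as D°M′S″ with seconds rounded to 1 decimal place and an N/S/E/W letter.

Latitude: 0.492458° → 29.54748′; 0.54748 × 60 = 32.849″
Longitude: 0.610310 × 60 = 36.61860′ → 36′, remainder × 60 = 37.116″

17°29′32.8″ S, 0°36′37.1″ W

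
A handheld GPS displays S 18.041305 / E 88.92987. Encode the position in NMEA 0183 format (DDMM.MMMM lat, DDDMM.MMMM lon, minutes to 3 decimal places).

1802.478,S / 08855.792,E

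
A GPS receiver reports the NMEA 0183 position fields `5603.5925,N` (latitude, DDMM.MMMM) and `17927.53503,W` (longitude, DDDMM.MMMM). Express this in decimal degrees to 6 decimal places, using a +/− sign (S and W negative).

Latitude: degrees = first 2 digits = 56, minutes = 3.5925; 56 + 3.5925/60 = 56.0598750
N ⇒ keep positive
Longitude: degrees = first 3 digits = 179, minutes = 27.53503; 179 + 27.53503/60 = 179.4589172
W → negative

56.059875, -179.458917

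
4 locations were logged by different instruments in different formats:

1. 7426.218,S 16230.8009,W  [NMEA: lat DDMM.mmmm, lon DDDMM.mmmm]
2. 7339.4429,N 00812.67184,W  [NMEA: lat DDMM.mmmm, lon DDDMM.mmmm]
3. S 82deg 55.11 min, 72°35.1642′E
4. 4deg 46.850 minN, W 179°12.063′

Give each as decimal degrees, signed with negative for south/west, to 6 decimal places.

Point 1:
  φ: split at 2 digits → 74° and 26.218′; 74 + 26.218/60 = 74.4369667
  S ⇒ negate
  Longitude: degrees = first 3 digits = 162, minutes = 30.8009; 162 + 30.8009/60 = 162.5133483
  hemisphere W, so the sign is −
Point 2:
  Lat: split at 2 digits → 73° and 39.4429′; 73 + 39.4429/60 = 73.6573817
  N → positive
  Lon: split at 3 digits → 008° and 12.67184′; 8 + 12.67184/60 = 8.2111973
  W → negative
Point 3:
  φ: 82 + 55.11/60 = 82.9185000
  S → negative
  λ: 72 + 35.1642/60 = 72.5860700
  E → positive
Point 4:
  φ: 46.85′ = 0.780833°; total 4.7808333
  N ⇒ keep positive
  Lon: 12.063′ = 0.201050°; total 179.2010500
  W → negative

1. -74.436967, -162.513348
2. 73.657382, -8.211197
3. -82.918500, 72.586070
4. 4.780833, -179.201050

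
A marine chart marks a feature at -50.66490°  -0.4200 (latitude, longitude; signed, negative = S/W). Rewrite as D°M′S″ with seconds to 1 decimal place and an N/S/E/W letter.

50°39′53.6″ S, 0°25′12.0″ W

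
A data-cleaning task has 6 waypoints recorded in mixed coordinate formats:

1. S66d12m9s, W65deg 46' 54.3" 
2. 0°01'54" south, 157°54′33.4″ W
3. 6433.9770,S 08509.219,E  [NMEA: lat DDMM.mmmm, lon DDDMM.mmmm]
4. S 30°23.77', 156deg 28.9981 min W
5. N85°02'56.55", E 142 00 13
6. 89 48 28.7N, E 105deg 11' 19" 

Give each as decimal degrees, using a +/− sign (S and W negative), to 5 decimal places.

Point 1:
  Latitude: 66° + 12/60 + 9/3600 = 66 + 0.200000 + 0.002500 = 66.202500
  S → negative
  Longitude: 46′ + 54.3″ = 46.90500′; 65 + 46.90500/60 = 65.781750
  hemisphere W, so the sign is −
Point 2:
  Latitude: 1′ + 54″ = 1.90000′; 0 + 1.90000/60 = 0.031667
  S ⇒ negate
  Longitude: 157° + 54/60 + 33.4/3600 = 157 + 0.900000 + 0.009278 = 157.909278
  W ⇒ negate
Point 3:
  Latitude: degrees = first 2 digits = 64, minutes = 33.977; 64 + 33.977/60 = 64.566283
  hemisphere S, so the sign is −
  Lon: split at 3 digits → 085° and 9.219′; 85 + 9.219/60 = 85.153650
  E → positive
Point 4:
  φ: 30 + 23.77/60 = 30.396167
  S ⇒ negate
  Longitude: 28.9981′ = 0.483302°; total 156.483302
  W ⇒ negate
Point 5:
  Lat: 85° + 2/60 + 56.55/3600 = 85 + 0.033333 + 0.015708 = 85.049042
  N ⇒ keep positive
  λ: 0′ + 13″ = 0.21667′; 142 + 0.21667/60 = 142.003611
  E ⇒ keep positive
Point 6:
  Lat: 89 + 48/60 + 28.7/3600 = 89.807972
  N ⇒ keep positive
  Lon: 105 + 11/60 + 19/3600 = 105.188611
  E ⇒ keep positive

1. -66.20250, -65.78175
2. -0.03167, -157.90928
3. -64.56628, 85.15365
4. -30.39617, -156.48330
5. 85.04904, 142.00361
6. 89.80797, 105.18861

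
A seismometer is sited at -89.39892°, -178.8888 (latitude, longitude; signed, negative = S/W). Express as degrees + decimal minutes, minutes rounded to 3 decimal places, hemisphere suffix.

89° 23.935′ S, 178° 53.328′ W

Latitude is negative → S; |value| = 89.398920
Lat: fractional part 0.398920 → 23.93520 minutes
Longitude is negative → W; |value| = 178.888800
Lon: 178° + 0.888800 × 60 = 178° 53.32800′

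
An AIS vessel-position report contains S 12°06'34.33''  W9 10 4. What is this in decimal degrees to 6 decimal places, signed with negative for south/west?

-12.109536, -9.167778

φ: 12° + 6/60 + 34.33/3600 = 12 + 0.100000 + 0.009536 = 12.1095361
S ⇒ negate
Lon: 10′ + 4″ = 10.06667′; 9 + 10.06667/60 = 9.1677778
W → negative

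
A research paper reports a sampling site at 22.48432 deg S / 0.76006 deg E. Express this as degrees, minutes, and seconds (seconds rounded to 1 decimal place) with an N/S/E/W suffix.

22°29′3.6″ S, 0°45′36.2″ E

Latitude: 0.484320 × 60 = 29.05920′ → 29′, remainder × 60 = 3.552″
Longitude: whole degrees 0; 45.60360′ → 45′ and 36.216″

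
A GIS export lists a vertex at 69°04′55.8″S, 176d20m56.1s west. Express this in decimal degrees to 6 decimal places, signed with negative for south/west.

Lat: 69° + 4/60 + 55.8/3600 = 69 + 0.066667 + 0.015500 = 69.0821667
S ⇒ negate
Longitude: 176° + 20/60 + 56.1/3600 = 176 + 0.333333 + 0.015583 = 176.3489167
W → negative

-69.082167, -176.348917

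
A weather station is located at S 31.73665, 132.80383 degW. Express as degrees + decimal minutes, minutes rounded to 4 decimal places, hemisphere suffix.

31° 44.1990′ S, 132° 48.2298′ W

Lat: minutes = (31.736650 − 31) × 60 = 44.199000
Longitude: fractional part 0.803830 → 48.229800 minutes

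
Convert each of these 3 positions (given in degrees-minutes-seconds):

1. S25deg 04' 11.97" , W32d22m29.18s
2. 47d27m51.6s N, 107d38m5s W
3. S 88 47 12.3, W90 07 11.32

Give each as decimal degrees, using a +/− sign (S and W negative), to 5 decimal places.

Point 1:
  Lat: 4′ + 11.97″ = 4.19950′; 25 + 4.19950/60 = 25.069992
  S ⇒ negate
  Longitude: 22′ + 29.18″ = 22.48633′; 32 + 22.48633/60 = 32.374772
  W ⇒ negate
Point 2:
  φ: 27′ + 51.6″ = 27.86000′; 47 + 27.86000/60 = 47.464333
  N → positive
  Longitude: 107° + 38/60 + 5/3600 = 107 + 0.633333 + 0.001389 = 107.634722
  hemisphere W, so the sign is −
Point 3:
  Lat: 88 + 47/60 + 12.3/3600 = 88.786750
  S ⇒ negate
  Longitude: 90 + 7/60 + 11.32/3600 = 90.119811
  W → negative

1. -25.06999, -32.37477
2. 47.46433, -107.63472
3. -88.78675, -90.11981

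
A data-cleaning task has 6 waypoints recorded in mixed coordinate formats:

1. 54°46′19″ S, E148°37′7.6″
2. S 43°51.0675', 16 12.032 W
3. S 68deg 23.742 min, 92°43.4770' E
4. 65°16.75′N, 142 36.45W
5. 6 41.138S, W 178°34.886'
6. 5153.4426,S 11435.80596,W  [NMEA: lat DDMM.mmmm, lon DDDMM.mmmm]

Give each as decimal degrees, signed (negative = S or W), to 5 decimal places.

1. -54.77194, 148.61878
2. -43.85113, -16.20053
3. -68.39570, 92.72462
4. 65.27917, -142.60750
5. -6.68563, -178.58143
6. -51.89071, -114.59677

Point 1:
  Latitude: 54° + 46/60 + 19/3600 = 54 + 0.766667 + 0.005278 = 54.771944
  S ⇒ negate
  Longitude: 148° + 37/60 + 7.6/3600 = 148 + 0.616667 + 0.002111 = 148.618778
  E ⇒ keep positive
Point 2:
  Latitude: 51.0675′ = 0.851125°; total 43.851125
  hemisphere S, so the sign is −
  Longitude: 12.032′ = 0.200533°; total 16.200533
  hemisphere W, so the sign is −
Point 3:
  Lat: 23.742′ = 0.395700°; total 68.395700
  S → negative
  Longitude: 43.477′ = 0.724617°; total 92.724617
  E → positive
Point 4:
  Latitude: 16.75′ = 0.279167°; total 65.279167
  N → positive
  Lon: 36.45′ = 0.607500°; total 142.607500
  W → negative
Point 5:
  Latitude: 41.138′ = 0.685633°; total 6.685633
  S → negative
  λ: 34.886′ = 0.581433°; total 178.581433
  W → negative
Point 6:
  Lat: degrees = first 2 digits = 51, minutes = 53.4426; 51 + 53.4426/60 = 51.890710
  S → negative
  Longitude: degrees = first 3 digits = 114, minutes = 35.80596; 114 + 35.80596/60 = 114.596766
  hemisphere W, so the sign is −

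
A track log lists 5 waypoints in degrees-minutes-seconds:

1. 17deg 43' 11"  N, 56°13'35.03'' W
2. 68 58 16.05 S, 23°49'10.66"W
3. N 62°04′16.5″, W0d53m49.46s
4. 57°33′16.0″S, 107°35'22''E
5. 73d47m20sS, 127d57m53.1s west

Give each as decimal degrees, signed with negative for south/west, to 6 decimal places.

1. 17.719722, -56.226397
2. -68.971125, -23.819628
3. 62.071250, -0.897072
4. -57.554444, 107.589444
5. -73.788889, -127.964750

Point 1:
  Lat: 17° + 43/60 + 11/3600 = 17 + 0.716667 + 0.003056 = 17.7197222
  N → positive
  λ: 13′ + 35.03″ = 13.58383′; 56 + 13.58383/60 = 56.2263972
  W ⇒ negate
Point 2:
  Lat: 58′ + 16.05″ = 58.26750′; 68 + 58.26750/60 = 68.9711250
  S ⇒ negate
  Lon: 23 + 49/60 + 10.66/3600 = 23.8196278
  W ⇒ negate
Point 3:
  φ: 4′ + 16.5″ = 4.27500′; 62 + 4.27500/60 = 62.0712500
  N → positive
  λ: 0 + 53/60 + 49.46/3600 = 0.8970722
  W ⇒ negate
Point 4:
  φ: 33′ + 16″ = 33.26667′; 57 + 33.26667/60 = 57.5544444
  hemisphere S, so the sign is −
  Longitude: 107 + 35/60 + 22/3600 = 107.5894444
  E → positive
Point 5:
  φ: 47′ + 20″ = 47.33333′; 73 + 47.33333/60 = 73.7888889
  S ⇒ negate
  λ: 127° + 57/60 + 53.1/3600 = 127 + 0.950000 + 0.014750 = 127.9647500
  hemisphere W, so the sign is −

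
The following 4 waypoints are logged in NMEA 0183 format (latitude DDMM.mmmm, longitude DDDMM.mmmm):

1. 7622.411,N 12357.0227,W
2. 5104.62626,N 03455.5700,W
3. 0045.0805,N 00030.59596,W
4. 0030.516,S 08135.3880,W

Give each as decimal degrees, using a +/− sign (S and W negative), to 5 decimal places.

1. 76.37352, -123.95038
2. 51.07710, -34.92617
3. 0.75134, -0.50993
4. -0.50860, -81.58980

Point 1:
  Latitude: split at 2 digits → 76° and 22.411′; 76 + 22.411/60 = 76.373517
  N ⇒ keep positive
  λ: split at 3 digits → 123° and 57.0227′; 123 + 57.0227/60 = 123.950378
  hemisphere W, so the sign is −
Point 2:
  Latitude: degrees = first 2 digits = 51, minutes = 4.62626; 51 + 4.62626/60 = 51.077104
  N → positive
  Longitude: split at 3 digits → 034° and 55.57′; 34 + 55.57/60 = 34.926167
  W → negative
Point 3:
  φ: degrees = first 2 digits = 0, minutes = 45.0805; 0 + 45.0805/60 = 0.751342
  N ⇒ keep positive
  λ: degrees = first 3 digits = 0, minutes = 30.59596; 0 + 30.59596/60 = 0.509933
  hemisphere W, so the sign is −
Point 4:
  φ: degrees = first 2 digits = 0, minutes = 30.516; 0 + 30.516/60 = 0.508600
  S ⇒ negate
  λ: degrees = first 3 digits = 81, minutes = 35.388; 81 + 35.388/60 = 81.589800
  W → negative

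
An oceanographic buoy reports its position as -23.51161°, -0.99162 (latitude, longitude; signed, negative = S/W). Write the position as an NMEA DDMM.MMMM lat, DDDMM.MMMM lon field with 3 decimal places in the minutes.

Latitude is negative → S; |value| = 23.511610
Latitude: 23° + 0.511610 × 60 = 23° 30.69660′
Longitude is negative → W; |value| = 0.991620
Lon: fractional part 0.991620 → 59.49720 minutes

2330.697,S / 00059.497,W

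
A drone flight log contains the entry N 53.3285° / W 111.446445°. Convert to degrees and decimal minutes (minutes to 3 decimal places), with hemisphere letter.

Latitude: fractional part 0.328500 → 19.71000 minutes
Lon: fractional part 0.446445 → 26.78670 minutes

53° 19.710′ N, 111° 26.787′ W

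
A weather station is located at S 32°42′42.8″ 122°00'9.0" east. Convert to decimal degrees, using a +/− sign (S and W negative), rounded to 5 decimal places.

-32.71189, 122.00250

Latitude: 32 + 42/60 + 42.8/3600 = 32.711889
hemisphere S, so the sign is −
Lon: 122° + 0/60 + 9/3600 = 122 + 0.000000 + 0.002500 = 122.002500
E → positive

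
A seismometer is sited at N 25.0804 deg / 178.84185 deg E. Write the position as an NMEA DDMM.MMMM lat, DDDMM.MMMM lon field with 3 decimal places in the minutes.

2504.824,N / 17850.511,E

Latitude: 25° + 0.080400 × 60 = 25° 4.82400′
Longitude: 178° + 0.841850 × 60 = 178° 50.51100′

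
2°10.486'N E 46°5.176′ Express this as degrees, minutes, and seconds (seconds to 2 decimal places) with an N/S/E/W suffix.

Latitude: fractional minutes 0.48600 × 60 = 29.1600″
λ: 5.17600′ → 5′ and 0.17600 × 60 = 10.5600″

2°10′29.16″ N, 46°05′10.56″ E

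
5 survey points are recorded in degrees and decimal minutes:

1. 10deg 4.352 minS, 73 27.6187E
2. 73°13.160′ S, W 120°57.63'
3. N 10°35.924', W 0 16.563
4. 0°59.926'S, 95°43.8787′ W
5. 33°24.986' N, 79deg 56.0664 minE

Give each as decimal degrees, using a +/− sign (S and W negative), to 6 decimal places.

Point 1:
  Lat: 4.352′ = 0.072533°; total 10.0725333
  S ⇒ negate
  λ: 27.6187′ = 0.460312°; total 73.4603117
  E ⇒ keep positive
Point 2:
  Lat: 73 + 13.16/60 = 73.2193333
  S ⇒ negate
  λ: 57.63′ = 0.960500°; total 120.9605000
  hemisphere W, so the sign is −
Point 3:
  φ: 10 + 35.924/60 = 10.5987333
  N ⇒ keep positive
  λ: 0 + 16.563/60 = 0.2760500
  hemisphere W, so the sign is −
Point 4:
  Latitude: 59.926′ = 0.998767°; total 0.9987667
  S ⇒ negate
  Lon: 95 + 43.8787/60 = 95.7313117
  W → negative
Point 5:
  φ: 24.986′ = 0.416433°; total 33.4164333
  N ⇒ keep positive
  Longitude: 79 + 56.0664/60 = 79.9344400
  E ⇒ keep positive

1. -10.072533, 73.460312
2. -73.219333, -120.960500
3. 10.598733, -0.276050
4. -0.998767, -95.731312
5. 33.416433, 79.934440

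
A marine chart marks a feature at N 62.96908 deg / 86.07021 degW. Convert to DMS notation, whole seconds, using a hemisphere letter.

62°58′9″ N, 86°04′13″ W

φ: 0.969080° → 58.14480′; 0.14480 × 60 = 8.69″
Lon: whole degrees 86; 4.21260′ → 4′ and 12.76″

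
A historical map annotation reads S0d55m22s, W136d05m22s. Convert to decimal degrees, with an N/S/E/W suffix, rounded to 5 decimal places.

Lat: 0 + 55/60 + 22/3600 = 0.922778
λ: 136 + 5/60 + 22/3600 = 136.089444

0.92278° S, 136.08944° W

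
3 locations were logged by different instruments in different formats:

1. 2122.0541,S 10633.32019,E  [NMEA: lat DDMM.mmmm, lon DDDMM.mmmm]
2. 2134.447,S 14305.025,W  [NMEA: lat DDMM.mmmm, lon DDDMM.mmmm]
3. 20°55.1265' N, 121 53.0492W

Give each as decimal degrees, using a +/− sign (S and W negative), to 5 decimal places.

Point 1:
  Lat: split at 2 digits → 21° and 22.0541′; 21 + 22.0541/60 = 21.367568
  S ⇒ negate
  λ: split at 3 digits → 106° and 33.32019′; 106 + 33.32019/60 = 106.555337
  E ⇒ keep positive
Point 2:
  Latitude: split at 2 digits → 21° and 34.447′; 21 + 34.447/60 = 21.574117
  S ⇒ negate
  Longitude: split at 3 digits → 143° and 5.025′; 143 + 5.025/60 = 143.083750
  hemisphere W, so the sign is −
Point 3:
  Latitude: 20 + 55.1265/60 = 20.918775
  N ⇒ keep positive
  Longitude: 53.0492′ = 0.884153°; total 121.884153
  W → negative

1. -21.36757, 106.55534
2. -21.57412, -143.08375
3. 20.91878, -121.88415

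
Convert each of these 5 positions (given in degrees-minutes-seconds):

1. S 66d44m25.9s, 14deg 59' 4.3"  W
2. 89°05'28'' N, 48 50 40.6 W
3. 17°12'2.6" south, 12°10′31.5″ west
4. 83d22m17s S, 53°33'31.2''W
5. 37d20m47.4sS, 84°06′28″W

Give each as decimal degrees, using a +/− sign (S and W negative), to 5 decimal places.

Point 1:
  φ: 44′ + 25.9″ = 44.43167′; 66 + 44.43167/60 = 66.740528
  S → negative
  λ: 14° + 59/60 + 4.3/3600 = 14 + 0.983333 + 0.001194 = 14.984528
  W → negative
Point 2:
  Lat: 89° + 5/60 + 28/3600 = 89 + 0.083333 + 0.007778 = 89.091111
  N → positive
  Longitude: 50′ + 40.6″ = 50.67667′; 48 + 50.67667/60 = 48.844611
  W → negative
Point 3:
  Lat: 17 + 12/60 + 2.6/3600 = 17.200722
  S ⇒ negate
  λ: 10′ + 31.5″ = 10.52500′; 12 + 10.52500/60 = 12.175417
  W → negative
Point 4:
  Latitude: 83° + 22/60 + 17/3600 = 83 + 0.366667 + 0.004722 = 83.371389
  S → negative
  Longitude: 33′ + 31.2″ = 33.52000′; 53 + 33.52000/60 = 53.558667
  W ⇒ negate
Point 5:
  Lat: 37° + 20/60 + 47.4/3600 = 37 + 0.333333 + 0.013167 = 37.346500
  hemisphere S, so the sign is −
  Longitude: 6′ + 28″ = 6.46667′; 84 + 6.46667/60 = 84.107778
  hemisphere W, so the sign is −

1. -66.74053, -14.98453
2. 89.09111, -48.84461
3. -17.20072, -12.17542
4. -83.37139, -53.55867
5. -37.34650, -84.10778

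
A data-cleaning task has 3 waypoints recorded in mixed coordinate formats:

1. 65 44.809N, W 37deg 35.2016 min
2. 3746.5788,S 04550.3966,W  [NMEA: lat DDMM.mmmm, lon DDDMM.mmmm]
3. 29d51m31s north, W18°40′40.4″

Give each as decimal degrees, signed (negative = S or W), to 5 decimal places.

1. 65.74682, -37.58669
2. -37.77631, -45.83994
3. 29.85861, -18.67789

Point 1:
  Latitude: 65 + 44.809/60 = 65.746817
  N → positive
  λ: 37 + 35.2016/60 = 37.586693
  hemisphere W, so the sign is −
Point 2:
  Latitude: degrees = first 2 digits = 37, minutes = 46.5788; 37 + 46.5788/60 = 37.776313
  hemisphere S, so the sign is −
  λ: degrees = first 3 digits = 45, minutes = 50.3966; 45 + 50.3966/60 = 45.839943
  hemisphere W, so the sign is −
Point 3:
  φ: 29° + 51/60 + 31/3600 = 29 + 0.850000 + 0.008611 = 29.858611
  N → positive
  λ: 18 + 40/60 + 40.4/3600 = 18.677889
  hemisphere W, so the sign is −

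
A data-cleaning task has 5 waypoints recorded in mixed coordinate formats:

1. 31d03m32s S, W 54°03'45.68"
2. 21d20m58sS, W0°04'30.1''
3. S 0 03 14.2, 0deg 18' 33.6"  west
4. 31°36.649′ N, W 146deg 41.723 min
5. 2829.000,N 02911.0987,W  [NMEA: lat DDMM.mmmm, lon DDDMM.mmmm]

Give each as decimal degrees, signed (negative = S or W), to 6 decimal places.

Point 1:
  φ: 31° + 3/60 + 32/3600 = 31 + 0.050000 + 0.008889 = 31.0588889
  S → negative
  Lon: 54 + 3/60 + 45.68/3600 = 54.0626889
  W ⇒ negate
Point 2:
  Latitude: 21° + 20/60 + 58/3600 = 21 + 0.333333 + 0.016111 = 21.3494444
  S ⇒ negate
  Longitude: 0 + 4/60 + 30.1/3600 = 0.0750278
  hemisphere W, so the sign is −
Point 3:
  Latitude: 0 + 3/60 + 14.2/3600 = 0.0539444
  hemisphere S, so the sign is −
  λ: 0° + 18/60 + 33.6/3600 = 0 + 0.300000 + 0.009333 = 0.3093333
  W ⇒ negate
Point 4:
  Lat: 31 + 36.649/60 = 31.6108167
  N → positive
  Longitude: 41.723′ = 0.695383°; total 146.6953833
  hemisphere W, so the sign is −
Point 5:
  φ: degrees = first 2 digits = 28, minutes = 29; 28 + 29/60 = 28.4833333
  N → positive
  Lon: split at 3 digits → 029° and 11.0987′; 29 + 11.0987/60 = 29.1849783
  W ⇒ negate

1. -31.058889, -54.062689
2. -21.349444, -0.075028
3. -0.053944, -0.309333
4. 31.610817, -146.695383
5. 28.483333, -29.184978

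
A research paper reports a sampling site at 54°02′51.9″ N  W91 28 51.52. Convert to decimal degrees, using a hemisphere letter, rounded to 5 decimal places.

φ: 54 + 2/60 + 51.9/3600 = 54.047750
Longitude: 91° + 28/60 + 51.52/3600 = 91 + 0.466667 + 0.014311 = 91.480978

54.04775° N, 91.48098° W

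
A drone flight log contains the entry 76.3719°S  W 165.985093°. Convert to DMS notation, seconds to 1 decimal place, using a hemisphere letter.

76°22′18.8″ S, 165°59′6.3″ W

φ: 0.371900° → 22.31400′; 0.31400 × 60 = 18.840″
λ: whole degrees 165; 59.10558′ → 59′ and 6.335″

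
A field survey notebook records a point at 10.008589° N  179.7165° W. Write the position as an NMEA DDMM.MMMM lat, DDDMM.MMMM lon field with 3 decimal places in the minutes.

1000.515,N / 17942.990,W

φ: fractional part 0.008589 → 0.51534 minutes
Longitude: fractional part 0.716500 → 42.99000 minutes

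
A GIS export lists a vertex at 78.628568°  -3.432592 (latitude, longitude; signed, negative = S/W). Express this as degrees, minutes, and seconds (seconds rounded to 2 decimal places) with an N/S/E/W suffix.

78°37′42.84″ N, 3°25′57.33″ W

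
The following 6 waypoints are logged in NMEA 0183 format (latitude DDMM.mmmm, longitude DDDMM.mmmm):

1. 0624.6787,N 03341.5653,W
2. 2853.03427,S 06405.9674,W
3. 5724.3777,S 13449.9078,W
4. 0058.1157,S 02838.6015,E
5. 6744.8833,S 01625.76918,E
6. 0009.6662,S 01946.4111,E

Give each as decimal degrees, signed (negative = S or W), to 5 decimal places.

Point 1:
  Lat: split at 2 digits → 06° and 24.6787′; 6 + 24.6787/60 = 6.411312
  N → positive
  λ: split at 3 digits → 033° and 41.5653′; 33 + 41.5653/60 = 33.692755
  hemisphere W, so the sign is −
Point 2:
  φ: split at 2 digits → 28° and 53.03427′; 28 + 53.03427/60 = 28.883905
  hemisphere S, so the sign is −
  Longitude: degrees = first 3 digits = 64, minutes = 5.9674; 64 + 5.9674/60 = 64.099457
  W → negative
Point 3:
  Lat: split at 2 digits → 57° and 24.3777′; 57 + 24.3777/60 = 57.406295
  S ⇒ negate
  Longitude: degrees = first 3 digits = 134, minutes = 49.9078; 134 + 49.9078/60 = 134.831797
  W ⇒ negate
Point 4:
  Latitude: degrees = first 2 digits = 0, minutes = 58.1157; 0 + 58.1157/60 = 0.968595
  S → negative
  Lon: degrees = first 3 digits = 28, minutes = 38.6015; 28 + 38.6015/60 = 28.643358
  E → positive
Point 5:
  Lat: degrees = first 2 digits = 67, minutes = 44.8833; 67 + 44.8833/60 = 67.748055
  S ⇒ negate
  Longitude: degrees = first 3 digits = 16, minutes = 25.76918; 16 + 25.76918/60 = 16.429486
  E → positive
Point 6:
  Lat: degrees = first 2 digits = 0, minutes = 9.6662; 0 + 9.6662/60 = 0.161103
  hemisphere S, so the sign is −
  λ: degrees = first 3 digits = 19, minutes = 46.4111; 19 + 46.4111/60 = 19.773518
  E → positive

1. 6.41131, -33.69276
2. -28.88390, -64.09946
3. -57.40630, -134.83180
4. -0.96860, 28.64336
5. -67.74806, 16.42949
6. -0.16110, 19.77352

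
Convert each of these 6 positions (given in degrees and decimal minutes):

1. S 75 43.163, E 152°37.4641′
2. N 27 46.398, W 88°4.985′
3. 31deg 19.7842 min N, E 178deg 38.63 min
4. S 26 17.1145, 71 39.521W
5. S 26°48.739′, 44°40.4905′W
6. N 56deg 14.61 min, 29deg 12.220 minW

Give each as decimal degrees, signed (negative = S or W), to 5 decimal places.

1. -75.71938, 152.62440
2. 27.77330, -88.08308
3. 31.32974, 178.64383
4. -26.28524, -71.65868
5. -26.81232, -44.67484
6. 56.24350, -29.20367

Point 1:
  Lat: 43.163′ = 0.719383°; total 75.719383
  S ⇒ negate
  Lon: 37.4641′ = 0.624402°; total 152.624402
  E ⇒ keep positive
Point 2:
  φ: 46.398′ = 0.773300°; total 27.773300
  N → positive
  λ: 4.985′ = 0.083083°; total 88.083083
  W ⇒ negate
Point 3:
  φ: 19.7842′ = 0.329737°; total 31.329737
  N → positive
  λ: 38.63′ = 0.643833°; total 178.643833
  E ⇒ keep positive
Point 4:
  Lat: 17.1145′ = 0.285242°; total 26.285242
  S → negative
  Lon: 71 + 39.521/60 = 71.658683
  hemisphere W, so the sign is −
Point 5:
  φ: 26 + 48.739/60 = 26.812317
  S → negative
  Longitude: 40.4905′ = 0.674842°; total 44.674842
  W ⇒ negate
Point 6:
  Lat: 14.61′ = 0.243500°; total 56.243500
  N ⇒ keep positive
  λ: 29 + 12.22/60 = 29.203667
  hemisphere W, so the sign is −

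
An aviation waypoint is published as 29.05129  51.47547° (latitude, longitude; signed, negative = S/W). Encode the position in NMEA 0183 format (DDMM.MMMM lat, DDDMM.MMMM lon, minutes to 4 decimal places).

2903.0774,N / 05128.5282,E

Latitude: 29° + 0.051290 × 60 = 29° 3.077400′
Longitude: minutes = (51.475470 − 51) × 60 = 28.528200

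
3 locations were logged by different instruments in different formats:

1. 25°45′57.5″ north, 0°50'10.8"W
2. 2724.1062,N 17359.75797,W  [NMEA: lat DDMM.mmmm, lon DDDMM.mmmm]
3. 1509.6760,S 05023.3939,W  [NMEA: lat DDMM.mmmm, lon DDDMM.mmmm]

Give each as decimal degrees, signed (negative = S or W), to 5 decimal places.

1. 25.76597, -0.83633
2. 27.40177, -173.99597
3. -15.16127, -50.38990

Point 1:
  φ: 25° + 45/60 + 57.5/3600 = 25 + 0.750000 + 0.015972 = 25.765972
  N → positive
  λ: 0 + 50/60 + 10.8/3600 = 0.836333
  W ⇒ negate
Point 2:
  φ: degrees = first 2 digits = 27, minutes = 24.1062; 27 + 24.1062/60 = 27.401770
  N ⇒ keep positive
  Longitude: split at 3 digits → 173° and 59.75797′; 173 + 59.75797/60 = 173.995966
  W ⇒ negate
Point 3:
  Latitude: degrees = first 2 digits = 15, minutes = 9.676; 15 + 9.676/60 = 15.161267
  hemisphere S, so the sign is −
  λ: split at 3 digits → 050° and 23.3939′; 50 + 23.3939/60 = 50.389898
  W ⇒ negate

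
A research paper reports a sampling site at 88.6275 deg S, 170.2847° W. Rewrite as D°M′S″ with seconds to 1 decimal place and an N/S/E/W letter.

Latitude: whole degrees 88; 37.65000′ → 37′ and 39.000″
λ: 0.284700 × 60 = 17.08200′ → 17′, remainder × 60 = 4.920″

88°37′39.0″ S, 170°17′4.9″ W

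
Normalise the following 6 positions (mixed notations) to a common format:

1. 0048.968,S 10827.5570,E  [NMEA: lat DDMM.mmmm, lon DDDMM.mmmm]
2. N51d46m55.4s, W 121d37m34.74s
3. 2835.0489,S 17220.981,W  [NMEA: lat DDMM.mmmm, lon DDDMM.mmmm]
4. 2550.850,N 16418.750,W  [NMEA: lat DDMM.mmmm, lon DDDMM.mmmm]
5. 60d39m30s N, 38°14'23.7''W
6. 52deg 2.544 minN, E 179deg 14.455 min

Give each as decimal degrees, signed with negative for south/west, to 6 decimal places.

Point 1:
  φ: degrees = first 2 digits = 0, minutes = 48.968; 0 + 48.968/60 = 0.8161333
  S ⇒ negate
  λ: degrees = first 3 digits = 108, minutes = 27.557; 108 + 27.557/60 = 108.4592833
  E ⇒ keep positive
Point 2:
  Lat: 51° + 46/60 + 55.4/3600 = 51 + 0.766667 + 0.015389 = 51.7820556
  N → positive
  λ: 121° + 37/60 + 34.74/3600 = 121 + 0.616667 + 0.009650 = 121.6263167
  W → negative
Point 3:
  φ: degrees = first 2 digits = 28, minutes = 35.0489; 28 + 35.0489/60 = 28.5841483
  hemisphere S, so the sign is −
  Longitude: degrees = first 3 digits = 172, minutes = 20.981; 172 + 20.981/60 = 172.3496833
  W ⇒ negate
Point 4:
  Latitude: degrees = first 2 digits = 25, minutes = 50.85; 25 + 50.85/60 = 25.8475000
  N → positive
  Lon: degrees = first 3 digits = 164, minutes = 18.75; 164 + 18.75/60 = 164.3125000
  hemisphere W, so the sign is −
Point 5:
  φ: 39′ + 30″ = 39.50000′; 60 + 39.50000/60 = 60.6583333
  N → positive
  λ: 38° + 14/60 + 23.7/3600 = 38 + 0.233333 + 0.006583 = 38.2399167
  hemisphere W, so the sign is −
Point 6:
  Lat: 52 + 2.544/60 = 52.0424000
  N → positive
  Longitude: 179 + 14.455/60 = 179.2409167
  E → positive

1. -0.816133, 108.459283
2. 51.782056, -121.626317
3. -28.584148, -172.349683
4. 25.847500, -164.312500
5. 60.658333, -38.239917
6. 52.042400, 179.240917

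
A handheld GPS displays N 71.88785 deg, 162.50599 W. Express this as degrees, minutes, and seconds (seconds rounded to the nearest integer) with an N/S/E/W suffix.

φ: whole degrees 71; 53.27100′ → 53′ and 16.26″
Longitude: whole degrees 162; 30.35940′ → 30′ and 21.56″

71°53′16″ N, 162°30′22″ W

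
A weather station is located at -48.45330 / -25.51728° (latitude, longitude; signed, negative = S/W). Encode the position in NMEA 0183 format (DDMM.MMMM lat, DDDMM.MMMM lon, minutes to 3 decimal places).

4827.198,S / 02531.037,W

Latitude is negative → S; |value| = 48.453300
Latitude: minutes = (48.453300 − 48) × 60 = 27.19800
Longitude is negative → W; |value| = 25.517280
Longitude: fractional part 0.517280 → 31.03680 minutes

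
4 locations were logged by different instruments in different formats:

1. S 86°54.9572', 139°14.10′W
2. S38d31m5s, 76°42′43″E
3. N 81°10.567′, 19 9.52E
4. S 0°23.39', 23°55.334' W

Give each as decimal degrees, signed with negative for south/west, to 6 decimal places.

Point 1:
  φ: 86 + 54.9572/60 = 86.9159533
  S ⇒ negate
  λ: 14.1′ = 0.235000°; total 139.2350000
  W → negative
Point 2:
  Lat: 38 + 31/60 + 5/3600 = 38.5180556
  S ⇒ negate
  λ: 42′ + 43″ = 42.71667′; 76 + 42.71667/60 = 76.7119444
  E ⇒ keep positive
Point 3:
  Latitude: 10.567′ = 0.176117°; total 81.1761167
  N ⇒ keep positive
  λ: 9.52′ = 0.158667°; total 19.1586667
  E ⇒ keep positive
Point 4:
  φ: 0 + 23.39/60 = 0.3898333
  S ⇒ negate
  λ: 55.334′ = 0.922233°; total 23.9222333
  W ⇒ negate

1. -86.915953, -139.235000
2. -38.518056, 76.711944
3. 81.176117, 19.158667
4. -0.389833, -23.922233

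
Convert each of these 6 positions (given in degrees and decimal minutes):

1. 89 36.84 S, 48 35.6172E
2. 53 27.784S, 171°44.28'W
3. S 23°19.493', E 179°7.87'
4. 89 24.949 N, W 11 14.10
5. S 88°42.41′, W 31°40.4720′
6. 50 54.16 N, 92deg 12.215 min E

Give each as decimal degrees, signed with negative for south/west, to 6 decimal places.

Point 1:
  Lat: 89 + 36.84/60 = 89.6140000
  hemisphere S, so the sign is −
  Lon: 35.6172′ = 0.593620°; total 48.5936200
  E → positive
Point 2:
  φ: 27.784′ = 0.463067°; total 53.4630667
  S → negative
  λ: 171 + 44.28/60 = 171.7380000
  hemisphere W, so the sign is −
Point 3:
  Latitude: 19.493′ = 0.324883°; total 23.3248833
  S ⇒ negate
  Longitude: 7.87′ = 0.131167°; total 179.1311667
  E ⇒ keep positive
Point 4:
  Latitude: 89 + 24.949/60 = 89.4158167
  N ⇒ keep positive
  λ: 11 + 14.1/60 = 11.2350000
  hemisphere W, so the sign is −
Point 5:
  φ: 88 + 42.41/60 = 88.7068333
  S → negative
  λ: 31 + 40.472/60 = 31.6745333
  W ⇒ negate
Point 6:
  φ: 54.16′ = 0.902667°; total 50.9026667
  N → positive
  Longitude: 12.215′ = 0.203583°; total 92.2035833
  E → positive

1. -89.614000, 48.593620
2. -53.463067, -171.738000
3. -23.324883, 179.131167
4. 89.415817, -11.235000
5. -88.706833, -31.674533
6. 50.902667, 92.203583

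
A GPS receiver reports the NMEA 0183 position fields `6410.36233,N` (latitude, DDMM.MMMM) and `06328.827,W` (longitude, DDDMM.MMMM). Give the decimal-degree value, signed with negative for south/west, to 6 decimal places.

64.172706, -63.480450

Lat: split at 2 digits → 64° and 10.36233′; 64 + 10.36233/60 = 64.1727055
N → positive
λ: split at 3 digits → 063° and 28.827′; 63 + 28.827/60 = 63.4804500
W → negative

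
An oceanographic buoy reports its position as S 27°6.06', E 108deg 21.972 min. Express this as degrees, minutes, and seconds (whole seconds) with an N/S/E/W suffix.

Lat: fractional minutes 0.06000 × 60 = 3.60″
λ: 21.97200′ → 21′ and 0.97200 × 60 = 58.32″

27°06′4″ S, 108°21′58″ E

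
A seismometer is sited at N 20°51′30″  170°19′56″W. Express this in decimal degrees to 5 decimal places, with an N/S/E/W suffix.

20.85833° N, 170.33222° W

Latitude: 20 + 51/60 + 30/3600 = 20.858333
Lon: 170° + 19/60 + 56/3600 = 170 + 0.316667 + 0.015556 = 170.332222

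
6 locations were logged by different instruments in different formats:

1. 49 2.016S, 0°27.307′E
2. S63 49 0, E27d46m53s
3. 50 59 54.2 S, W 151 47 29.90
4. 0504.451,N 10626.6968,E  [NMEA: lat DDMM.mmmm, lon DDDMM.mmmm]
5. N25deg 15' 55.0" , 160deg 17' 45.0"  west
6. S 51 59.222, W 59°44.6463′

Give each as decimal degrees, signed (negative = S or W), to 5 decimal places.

1. -49.03360, 0.45512
2. -63.81667, 27.78139
3. -50.99839, -151.79164
4. 5.07418, 106.44495
5. 25.26528, -160.29583
6. -51.98703, -59.74411

Point 1:
  φ: 2.016′ = 0.033600°; total 49.033600
  S ⇒ negate
  Longitude: 27.307′ = 0.455117°; total 0.455117
  E ⇒ keep positive
Point 2:
  Latitude: 49′ + 0″ = 49.00000′; 63 + 49.00000/60 = 63.816667
  S → negative
  Longitude: 27 + 46/60 + 53/3600 = 27.781389
  E ⇒ keep positive
Point 3:
  φ: 59′ + 54.2″ = 59.90333′; 50 + 59.90333/60 = 50.998389
  S → negative
  λ: 151 + 47/60 + 29.9/3600 = 151.791639
  W ⇒ negate
Point 4:
  φ: degrees = first 2 digits = 5, minutes = 4.451; 5 + 4.451/60 = 5.074183
  N → positive
  Lon: degrees = first 3 digits = 106, minutes = 26.6968; 106 + 26.6968/60 = 106.444947
  E ⇒ keep positive
Point 5:
  Lat: 15′ + 55″ = 15.91667′; 25 + 15.91667/60 = 25.265278
  N → positive
  λ: 17′ + 45″ = 17.75000′; 160 + 17.75000/60 = 160.295833
  W ⇒ negate
Point 6:
  Lat: 59.222′ = 0.987033°; total 51.987033
  S → negative
  Lon: 44.6463′ = 0.744105°; total 59.744105
  hemisphere W, so the sign is −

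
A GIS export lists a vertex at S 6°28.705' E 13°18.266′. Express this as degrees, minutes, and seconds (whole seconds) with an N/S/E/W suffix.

6°28′42″ S, 13°18′16″ E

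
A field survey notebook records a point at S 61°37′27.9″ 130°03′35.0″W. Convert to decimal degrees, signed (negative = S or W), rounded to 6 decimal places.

-61.624417, -130.059722

Latitude: 61 + 37/60 + 27.9/3600 = 61.6244167
hemisphere S, so the sign is −
λ: 130 + 3/60 + 35/3600 = 130.0597222
W → negative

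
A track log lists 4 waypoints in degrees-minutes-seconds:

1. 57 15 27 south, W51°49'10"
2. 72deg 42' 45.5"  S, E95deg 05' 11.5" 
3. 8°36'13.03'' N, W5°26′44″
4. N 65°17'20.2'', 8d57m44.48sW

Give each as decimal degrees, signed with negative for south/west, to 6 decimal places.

Point 1:
  Latitude: 57° + 15/60 + 27/3600 = 57 + 0.250000 + 0.007500 = 57.2575000
  S ⇒ negate
  Longitude: 49′ + 10″ = 49.16667′; 51 + 49.16667/60 = 51.8194444
  W → negative
Point 2:
  Lat: 72 + 42/60 + 45.5/3600 = 72.7126389
  S ⇒ negate
  Lon: 95° + 5/60 + 11.5/3600 = 95 + 0.083333 + 0.003194 = 95.0865278
  E ⇒ keep positive
Point 3:
  Lat: 8 + 36/60 + 13.03/3600 = 8.6036194
  N → positive
  Lon: 26′ + 44″ = 26.73333′; 5 + 26.73333/60 = 5.4455556
  W → negative
Point 4:
  φ: 65° + 17/60 + 20.2/3600 = 65 + 0.283333 + 0.005611 = 65.2889444
  N ⇒ keep positive
  λ: 57′ + 44.48″ = 57.74133′; 8 + 57.74133/60 = 8.9623556
  hemisphere W, so the sign is −

1. -57.257500, -51.819444
2. -72.712639, 95.086528
3. 8.603619, -5.445556
4. 65.288944, -8.962356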